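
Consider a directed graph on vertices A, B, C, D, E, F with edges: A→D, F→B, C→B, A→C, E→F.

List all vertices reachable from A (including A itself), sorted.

Start at A.
Its neighbours: C, D.
Then their neighbours: B.
Nothing further is reachable.

A, B, C, D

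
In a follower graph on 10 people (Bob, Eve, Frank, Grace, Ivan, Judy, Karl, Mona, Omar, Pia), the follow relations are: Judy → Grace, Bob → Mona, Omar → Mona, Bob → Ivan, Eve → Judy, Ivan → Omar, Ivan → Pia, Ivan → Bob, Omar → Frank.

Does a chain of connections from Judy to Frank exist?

No

Explore from Judy.
Distance 1: reach Grace.
The search from Judy is exhausted; no directed path reaches Frank.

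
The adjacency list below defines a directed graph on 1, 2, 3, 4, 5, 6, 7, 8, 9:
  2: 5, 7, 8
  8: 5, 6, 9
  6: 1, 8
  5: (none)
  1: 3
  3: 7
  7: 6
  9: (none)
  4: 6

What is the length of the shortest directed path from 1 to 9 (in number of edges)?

Distance 0: 1.
Distance 1: 3.
Distance 2: 7.
Distance 3: 6.
Distance 4: 8.
Distance 5: 5, 9 — contains 9.

5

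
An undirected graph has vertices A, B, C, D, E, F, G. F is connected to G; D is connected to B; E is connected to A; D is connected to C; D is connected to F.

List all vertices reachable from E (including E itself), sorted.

A, E

Start at E.
Its neighbours: A.
Nothing further is reachable.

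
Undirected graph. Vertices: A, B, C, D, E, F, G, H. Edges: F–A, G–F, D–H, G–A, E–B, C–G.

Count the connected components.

3

From A: component {A, C, F, G}.
From B: component {B, E}.
From D: component {D, H}.
That's 3 components.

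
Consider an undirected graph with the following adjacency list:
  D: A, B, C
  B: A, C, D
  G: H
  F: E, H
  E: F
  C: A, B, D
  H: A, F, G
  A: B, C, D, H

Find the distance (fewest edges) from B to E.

Distance 0: B.
Distance 1: A, C, D.
Distance 2: H.
Distance 3: F, G.
Distance 4: E — contains E.

4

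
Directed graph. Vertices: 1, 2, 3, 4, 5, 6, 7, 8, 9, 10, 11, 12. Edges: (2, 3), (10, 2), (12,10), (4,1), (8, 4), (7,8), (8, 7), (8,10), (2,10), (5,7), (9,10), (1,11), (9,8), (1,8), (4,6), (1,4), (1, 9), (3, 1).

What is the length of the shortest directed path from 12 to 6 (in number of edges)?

6

Distance 0: 12.
Distance 1: 10.
Distance 2: 2.
Distance 3: 3.
Distance 4: 1.
Distance 5: 4, 8, 9, 11.
Distance 6: 6, 7 — contains 6.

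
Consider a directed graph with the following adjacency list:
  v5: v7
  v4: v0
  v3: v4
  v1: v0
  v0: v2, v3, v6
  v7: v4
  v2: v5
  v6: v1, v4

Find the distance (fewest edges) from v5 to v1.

Distance 0: v5.
Distance 1: v7.
Distance 2: v4.
Distance 3: v0.
Distance 4: v2, v3, v6.
Distance 5: v1 — contains v1.

5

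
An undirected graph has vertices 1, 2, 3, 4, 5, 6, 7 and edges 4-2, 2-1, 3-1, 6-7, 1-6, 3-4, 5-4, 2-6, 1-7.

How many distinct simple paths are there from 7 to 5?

7–1–2–4–5
7–1–3–4–5
7–1–6–2–4–5
7–6–1–2–4–5
7–6–1–3–4–5
7–6–2–1–3–4–5
7–6–2–4–5

7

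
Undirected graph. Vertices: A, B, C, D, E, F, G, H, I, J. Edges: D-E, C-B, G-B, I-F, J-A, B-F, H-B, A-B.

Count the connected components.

2

From A: component {A, B, C, F, G, H, I, J}.
From D: component {D, E}.
That's 2 components.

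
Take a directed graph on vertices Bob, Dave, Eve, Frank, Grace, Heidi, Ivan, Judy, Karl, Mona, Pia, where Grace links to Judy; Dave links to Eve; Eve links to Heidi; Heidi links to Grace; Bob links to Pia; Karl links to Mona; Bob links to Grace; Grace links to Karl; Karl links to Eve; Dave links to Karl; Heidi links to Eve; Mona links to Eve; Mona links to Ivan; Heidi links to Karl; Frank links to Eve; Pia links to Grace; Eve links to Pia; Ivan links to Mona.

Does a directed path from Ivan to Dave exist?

No

Explore from Ivan.
Distance 1: reach Mona.
Distance 2: reach Eve.
Distance 3: reach Heidi, Pia.
Distance 4: reach Grace, Karl.
Distance 5: reach Judy.
The search from Ivan is exhausted; no directed path reaches Dave.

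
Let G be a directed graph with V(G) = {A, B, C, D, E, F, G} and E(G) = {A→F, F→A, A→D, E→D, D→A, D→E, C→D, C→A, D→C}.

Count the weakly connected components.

From A: component {A, C, D, E, F}.
From B: component {B}.
From G: component {G}.
That's 3 components.

3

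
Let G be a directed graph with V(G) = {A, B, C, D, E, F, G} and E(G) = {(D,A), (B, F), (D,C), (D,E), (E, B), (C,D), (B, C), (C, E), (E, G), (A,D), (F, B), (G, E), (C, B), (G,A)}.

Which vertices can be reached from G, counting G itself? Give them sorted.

Start at G.
Its neighbours: A, E.
Then their neighbours: B, D.
Then next layer: C, F.
Every vertex is now reached.

A, B, C, D, E, F, G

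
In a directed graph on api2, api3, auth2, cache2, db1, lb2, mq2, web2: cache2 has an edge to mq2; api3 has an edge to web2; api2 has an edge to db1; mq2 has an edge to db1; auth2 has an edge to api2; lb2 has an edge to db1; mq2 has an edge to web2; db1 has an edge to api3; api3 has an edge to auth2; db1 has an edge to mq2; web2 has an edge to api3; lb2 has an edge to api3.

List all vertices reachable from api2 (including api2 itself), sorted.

Start at api2.
Its neighbours: db1.
Then their neighbours: api3, mq2.
Then next layer: auth2, web2.
Nothing further is reachable.

api2, api3, auth2, db1, mq2, web2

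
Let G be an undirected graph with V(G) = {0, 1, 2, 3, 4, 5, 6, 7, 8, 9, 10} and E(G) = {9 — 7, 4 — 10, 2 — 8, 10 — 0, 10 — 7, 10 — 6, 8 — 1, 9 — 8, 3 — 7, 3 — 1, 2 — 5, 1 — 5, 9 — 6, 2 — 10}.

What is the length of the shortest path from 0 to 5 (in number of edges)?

3

Distance 0: 0.
Distance 1: 10.
Distance 2: 2, 4, 6, 7.
Distance 3: 3, 5, 8, 9 — contains 5.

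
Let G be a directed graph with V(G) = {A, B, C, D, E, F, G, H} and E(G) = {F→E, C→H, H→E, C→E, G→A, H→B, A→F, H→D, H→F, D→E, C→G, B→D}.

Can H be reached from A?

Explore from A.
Distance 1: reach F.
Distance 2: reach E.
The search from A is exhausted; no directed path reaches H.

No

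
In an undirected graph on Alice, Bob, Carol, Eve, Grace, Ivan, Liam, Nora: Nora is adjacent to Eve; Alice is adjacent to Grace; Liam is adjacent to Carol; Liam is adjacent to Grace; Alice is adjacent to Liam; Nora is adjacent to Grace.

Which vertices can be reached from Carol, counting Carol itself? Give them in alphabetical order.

Start at Carol.
Its neighbours: Liam.
Then their neighbours: Alice, Grace.
Then next layer: Nora.
Then next layer: Eve.
Nothing further is reachable.

Alice, Carol, Eve, Grace, Liam, Nora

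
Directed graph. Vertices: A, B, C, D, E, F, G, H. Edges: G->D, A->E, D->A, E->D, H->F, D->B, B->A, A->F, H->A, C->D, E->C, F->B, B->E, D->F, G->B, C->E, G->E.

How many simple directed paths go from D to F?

3

D→A→F
D→B→A→F
D→F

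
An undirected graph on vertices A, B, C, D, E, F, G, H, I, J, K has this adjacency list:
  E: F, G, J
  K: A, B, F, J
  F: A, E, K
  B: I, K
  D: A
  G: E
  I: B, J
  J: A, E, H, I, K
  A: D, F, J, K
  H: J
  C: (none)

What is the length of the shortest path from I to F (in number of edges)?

3

Distance 0: I.
Distance 1: B, J.
Distance 2: A, E, H, K.
Distance 3: D, F, G — contains F.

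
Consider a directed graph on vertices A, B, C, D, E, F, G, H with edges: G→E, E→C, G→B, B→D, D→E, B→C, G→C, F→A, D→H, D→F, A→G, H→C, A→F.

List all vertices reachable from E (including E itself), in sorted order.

Start at E.
Its neighbours: C.
Nothing further is reachable.

C, E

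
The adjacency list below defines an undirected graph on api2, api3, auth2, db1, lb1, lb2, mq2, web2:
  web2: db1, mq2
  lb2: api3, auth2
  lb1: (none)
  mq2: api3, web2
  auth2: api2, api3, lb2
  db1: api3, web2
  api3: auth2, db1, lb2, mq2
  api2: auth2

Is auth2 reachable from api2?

Yes

Explore from api2.
Distance 1: reach auth2.
Found auth2.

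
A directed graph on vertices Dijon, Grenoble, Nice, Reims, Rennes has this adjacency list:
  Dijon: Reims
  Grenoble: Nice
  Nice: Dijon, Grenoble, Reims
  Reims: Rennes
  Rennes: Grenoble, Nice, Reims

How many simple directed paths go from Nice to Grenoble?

3

Nice→Dijon→Reims→Rennes→Grenoble
Nice→Grenoble
Nice→Reims→Rennes→Grenoble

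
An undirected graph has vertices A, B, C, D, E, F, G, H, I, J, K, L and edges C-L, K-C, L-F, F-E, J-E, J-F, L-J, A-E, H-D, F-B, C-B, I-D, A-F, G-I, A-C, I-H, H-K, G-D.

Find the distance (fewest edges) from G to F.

6

Distance 0: G.
Distance 1: D, I.
Distance 2: H.
Distance 3: K.
Distance 4: C.
Distance 5: A, B, L.
Distance 6: E, F, J — contains F.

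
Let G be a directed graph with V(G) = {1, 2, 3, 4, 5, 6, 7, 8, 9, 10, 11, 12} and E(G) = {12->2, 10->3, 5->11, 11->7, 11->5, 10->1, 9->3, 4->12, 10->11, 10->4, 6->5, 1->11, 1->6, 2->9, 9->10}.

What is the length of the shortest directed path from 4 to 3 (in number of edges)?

4

Distance 0: 4.
Distance 1: 12.
Distance 2: 2.
Distance 3: 9.
Distance 4: 3, 10 — contains 3.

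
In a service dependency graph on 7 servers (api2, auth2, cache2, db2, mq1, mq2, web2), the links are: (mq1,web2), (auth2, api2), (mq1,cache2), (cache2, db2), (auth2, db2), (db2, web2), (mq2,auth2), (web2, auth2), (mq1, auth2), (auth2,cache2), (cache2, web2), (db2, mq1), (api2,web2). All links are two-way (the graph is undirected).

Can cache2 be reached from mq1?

Yes

Explore from mq1.
Distance 1: reach auth2, cache2, db2, web2.
Found cache2.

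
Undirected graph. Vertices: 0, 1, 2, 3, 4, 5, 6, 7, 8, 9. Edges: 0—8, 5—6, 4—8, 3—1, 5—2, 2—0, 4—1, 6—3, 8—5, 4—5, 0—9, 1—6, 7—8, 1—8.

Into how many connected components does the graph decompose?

1

From 0: component {0, 1, 2, 3, 4, 5, 6, 7, 8, 9}.
That's 1 component.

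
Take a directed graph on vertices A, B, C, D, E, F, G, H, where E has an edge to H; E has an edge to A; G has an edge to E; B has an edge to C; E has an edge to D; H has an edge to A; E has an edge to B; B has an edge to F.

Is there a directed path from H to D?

No

Explore from H.
Distance 1: reach A.
The search from H is exhausted; no directed path reaches D.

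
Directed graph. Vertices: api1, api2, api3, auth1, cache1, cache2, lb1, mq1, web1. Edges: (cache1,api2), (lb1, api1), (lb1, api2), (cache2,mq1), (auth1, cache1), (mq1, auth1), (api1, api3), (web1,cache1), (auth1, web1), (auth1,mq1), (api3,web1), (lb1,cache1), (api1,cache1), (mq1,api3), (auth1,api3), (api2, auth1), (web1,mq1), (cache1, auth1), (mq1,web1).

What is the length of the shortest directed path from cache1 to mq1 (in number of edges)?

Distance 0: cache1.
Distance 1: api2, auth1.
Distance 2: api3, mq1, web1 — contains mq1.

2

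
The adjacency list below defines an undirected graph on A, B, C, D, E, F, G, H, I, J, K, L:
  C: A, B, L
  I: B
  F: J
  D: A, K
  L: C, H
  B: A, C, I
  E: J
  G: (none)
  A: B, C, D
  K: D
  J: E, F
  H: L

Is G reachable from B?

Explore from B.
Distance 1: reach A, C, I.
Distance 2: reach D, L.
Distance 3: reach H, K.
The search is exhausted without reaching G; it lies in a different component.

No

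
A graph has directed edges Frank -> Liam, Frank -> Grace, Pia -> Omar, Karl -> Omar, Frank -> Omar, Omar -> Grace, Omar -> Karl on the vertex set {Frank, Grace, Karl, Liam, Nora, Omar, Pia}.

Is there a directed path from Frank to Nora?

No

Explore from Frank.
Distance 1: reach Grace, Liam, Omar.
Distance 2: reach Karl.
The search from Frank is exhausted; no directed path reaches Nora.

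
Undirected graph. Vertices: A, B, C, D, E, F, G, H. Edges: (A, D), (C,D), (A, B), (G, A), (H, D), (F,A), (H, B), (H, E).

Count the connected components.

From A: component {A, B, C, D, E, F, G, H}.
That's 1 component.

1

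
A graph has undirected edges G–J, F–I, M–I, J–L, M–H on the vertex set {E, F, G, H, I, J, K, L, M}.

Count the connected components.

4

From E: component {E}.
From F: component {F, H, I, M}.
From G: component {G, J, L}.
From K: component {K}.
That's 4 components.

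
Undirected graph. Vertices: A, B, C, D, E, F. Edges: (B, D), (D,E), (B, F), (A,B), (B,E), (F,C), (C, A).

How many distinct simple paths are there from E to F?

4

E–B–A–C–F
E–B–F
E–D–B–A–C–F
E–D–B–F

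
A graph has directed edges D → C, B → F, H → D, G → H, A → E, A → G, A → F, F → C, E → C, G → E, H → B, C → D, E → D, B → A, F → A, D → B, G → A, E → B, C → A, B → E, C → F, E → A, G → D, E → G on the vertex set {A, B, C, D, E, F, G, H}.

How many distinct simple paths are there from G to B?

15

G→A→E→B
G→A→E→C→D→B
G→A→E→D→B
G→A→F→C→D→B
G→D→B
G→D→C→A→E→B
G→D→C→F→A→E→B
G→E→A→F→C→D→B
G→E→B
G→E→C→D→B
G→E→D→B
G→H→B
G→H→D→B
G→H→D→C→A→E→B
G→H→D→C→F→A→E→B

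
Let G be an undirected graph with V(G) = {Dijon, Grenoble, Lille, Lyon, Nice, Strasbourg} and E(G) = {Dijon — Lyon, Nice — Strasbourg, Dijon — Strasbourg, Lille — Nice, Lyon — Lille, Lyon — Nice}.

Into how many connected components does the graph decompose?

2

From Dijon: component {Dijon, Lille, Lyon, Nice, Strasbourg}.
From Grenoble: component {Grenoble}.
That's 2 components.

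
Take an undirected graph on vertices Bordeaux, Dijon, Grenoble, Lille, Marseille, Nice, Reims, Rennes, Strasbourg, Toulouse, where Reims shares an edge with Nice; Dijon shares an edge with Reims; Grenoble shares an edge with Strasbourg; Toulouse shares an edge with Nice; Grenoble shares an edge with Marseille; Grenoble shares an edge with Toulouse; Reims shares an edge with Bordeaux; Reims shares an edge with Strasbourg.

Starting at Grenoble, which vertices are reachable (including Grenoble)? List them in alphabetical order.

Start at Grenoble.
Its neighbours: Marseille, Strasbourg, Toulouse.
Then their neighbours: Nice, Reims.
Then next layer: Bordeaux, Dijon.
Nothing further is reachable.

Bordeaux, Dijon, Grenoble, Marseille, Nice, Reims, Strasbourg, Toulouse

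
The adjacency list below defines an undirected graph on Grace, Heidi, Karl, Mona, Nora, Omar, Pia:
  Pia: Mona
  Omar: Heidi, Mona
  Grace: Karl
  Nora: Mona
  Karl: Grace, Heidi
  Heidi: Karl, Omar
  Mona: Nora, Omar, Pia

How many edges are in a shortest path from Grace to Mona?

4

Distance 0: Grace.
Distance 1: Karl.
Distance 2: Heidi.
Distance 3: Omar.
Distance 4: Mona — contains Mona.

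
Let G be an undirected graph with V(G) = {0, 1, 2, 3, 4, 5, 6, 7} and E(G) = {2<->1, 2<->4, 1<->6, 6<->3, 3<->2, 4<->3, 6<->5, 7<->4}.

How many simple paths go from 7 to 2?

3

7–4–2
7–4–3–2
7–4–3–6–1–2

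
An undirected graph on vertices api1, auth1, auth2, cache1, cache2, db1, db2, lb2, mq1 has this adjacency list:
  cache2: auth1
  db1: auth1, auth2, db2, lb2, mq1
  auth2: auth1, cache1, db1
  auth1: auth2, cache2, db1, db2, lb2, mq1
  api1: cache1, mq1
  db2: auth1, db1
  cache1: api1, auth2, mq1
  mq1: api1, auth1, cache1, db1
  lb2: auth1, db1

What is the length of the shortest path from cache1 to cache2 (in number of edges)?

Distance 0: cache1.
Distance 1: api1, auth2, mq1.
Distance 2: auth1, db1.
Distance 3: cache2, db2, lb2 — contains cache2.

3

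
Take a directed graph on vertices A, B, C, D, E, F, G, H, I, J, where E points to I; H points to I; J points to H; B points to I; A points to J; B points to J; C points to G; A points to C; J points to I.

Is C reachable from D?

D has no outgoing edges, so nothing is reachable from it.

No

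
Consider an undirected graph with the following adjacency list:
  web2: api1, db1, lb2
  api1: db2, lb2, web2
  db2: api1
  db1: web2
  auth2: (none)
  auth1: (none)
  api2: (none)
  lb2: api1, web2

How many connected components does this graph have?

From api1: component {api1, db1, db2, lb2, web2}.
From api2: component {api2}.
From auth1: component {auth1}.
From auth2: component {auth2}.
That's 4 components.

4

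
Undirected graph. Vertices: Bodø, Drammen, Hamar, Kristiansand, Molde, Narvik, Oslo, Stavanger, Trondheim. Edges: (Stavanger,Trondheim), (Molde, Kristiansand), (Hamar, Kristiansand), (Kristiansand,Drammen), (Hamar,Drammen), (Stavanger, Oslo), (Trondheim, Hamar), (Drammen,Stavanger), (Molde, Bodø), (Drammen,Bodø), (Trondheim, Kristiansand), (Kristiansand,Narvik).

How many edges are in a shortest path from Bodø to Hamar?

2

Distance 0: Bodø.
Distance 1: Drammen, Molde.
Distance 2: Hamar, Kristiansand, Stavanger — contains Hamar.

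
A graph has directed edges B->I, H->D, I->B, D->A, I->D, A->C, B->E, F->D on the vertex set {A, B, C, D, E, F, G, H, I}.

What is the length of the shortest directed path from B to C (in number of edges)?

Distance 0: B.
Distance 1: E, I.
Distance 2: D.
Distance 3: A.
Distance 4: C — contains C.

4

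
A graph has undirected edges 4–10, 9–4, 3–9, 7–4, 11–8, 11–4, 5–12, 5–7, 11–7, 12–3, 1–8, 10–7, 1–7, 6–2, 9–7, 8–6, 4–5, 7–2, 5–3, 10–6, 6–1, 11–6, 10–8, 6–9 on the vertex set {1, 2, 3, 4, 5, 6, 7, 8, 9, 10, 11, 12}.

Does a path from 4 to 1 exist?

Explore from 4.
Distance 1: reach 5, 7, 9, 10, 11.
Distance 2: reach 1, 2, 3, 6, 8, 12.
Found 1.

Yes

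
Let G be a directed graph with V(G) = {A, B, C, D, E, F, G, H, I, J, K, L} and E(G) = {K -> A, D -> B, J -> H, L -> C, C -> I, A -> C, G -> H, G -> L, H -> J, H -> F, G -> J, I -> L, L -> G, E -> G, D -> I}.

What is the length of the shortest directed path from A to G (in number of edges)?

Distance 0: A.
Distance 1: C.
Distance 2: I.
Distance 3: L.
Distance 4: G — contains G.

4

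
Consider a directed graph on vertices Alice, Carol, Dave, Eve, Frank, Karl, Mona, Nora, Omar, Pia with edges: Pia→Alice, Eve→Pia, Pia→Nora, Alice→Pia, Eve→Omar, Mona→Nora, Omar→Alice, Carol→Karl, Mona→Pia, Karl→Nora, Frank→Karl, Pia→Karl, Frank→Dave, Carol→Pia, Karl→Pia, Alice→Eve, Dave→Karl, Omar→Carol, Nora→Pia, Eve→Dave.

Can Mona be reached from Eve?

Explore from Eve.
Distance 1: reach Dave, Omar, Pia.
Distance 2: reach Alice, Carol, Karl, Nora.
The search from Eve is exhausted; no directed path reaches Mona.

No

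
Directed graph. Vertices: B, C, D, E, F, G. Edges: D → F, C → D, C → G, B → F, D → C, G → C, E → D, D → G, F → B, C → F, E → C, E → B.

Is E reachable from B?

No

Explore from B.
Distance 1: reach F.
The search from B is exhausted; no directed path reaches E.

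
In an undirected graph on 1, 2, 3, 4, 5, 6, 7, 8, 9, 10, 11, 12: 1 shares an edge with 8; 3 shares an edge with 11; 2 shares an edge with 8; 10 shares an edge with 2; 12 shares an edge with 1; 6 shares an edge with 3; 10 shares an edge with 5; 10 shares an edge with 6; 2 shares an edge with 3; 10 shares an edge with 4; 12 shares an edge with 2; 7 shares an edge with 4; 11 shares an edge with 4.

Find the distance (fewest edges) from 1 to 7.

Distance 0: 1.
Distance 1: 8, 12.
Distance 2: 2.
Distance 3: 3, 10.
Distance 4: 4, 5, 6, 11.
Distance 5: 7 — contains 7.

5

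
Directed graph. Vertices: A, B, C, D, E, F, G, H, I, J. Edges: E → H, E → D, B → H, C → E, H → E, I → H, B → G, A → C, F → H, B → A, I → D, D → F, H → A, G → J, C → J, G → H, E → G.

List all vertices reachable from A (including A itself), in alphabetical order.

A, C, D, E, F, G, H, J

Start at A.
Its neighbours: C.
Then their neighbours: E, J.
Then next layer: D, G, H.
Then next layer: F.
Nothing further is reachable.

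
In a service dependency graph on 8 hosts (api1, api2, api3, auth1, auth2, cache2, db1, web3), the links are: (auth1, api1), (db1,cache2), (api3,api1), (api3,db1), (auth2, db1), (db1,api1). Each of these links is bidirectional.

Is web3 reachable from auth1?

Explore from auth1.
Distance 1: reach api1.
Distance 2: reach api3, db1.
Distance 3: reach auth2, cache2.
The search is exhausted without reaching web3; it lies in a different component.

No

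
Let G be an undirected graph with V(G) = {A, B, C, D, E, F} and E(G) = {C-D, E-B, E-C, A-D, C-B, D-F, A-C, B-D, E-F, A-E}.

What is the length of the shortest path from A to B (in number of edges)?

2

Distance 0: A.
Distance 1: C, D, E.
Distance 2: B, F — contains B.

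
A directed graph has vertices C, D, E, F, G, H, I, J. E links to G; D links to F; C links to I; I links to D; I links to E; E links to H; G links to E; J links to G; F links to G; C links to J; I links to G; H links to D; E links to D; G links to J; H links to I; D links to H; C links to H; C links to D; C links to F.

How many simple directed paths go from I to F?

I→D→F
I→E→D→F
I→E→H→D→F
I→G→E→D→F
I→G→E→H→D→F

5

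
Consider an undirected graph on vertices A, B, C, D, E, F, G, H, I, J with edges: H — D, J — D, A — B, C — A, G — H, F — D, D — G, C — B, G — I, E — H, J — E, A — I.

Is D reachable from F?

Yes

Explore from F.
Distance 1: reach D.
Found D.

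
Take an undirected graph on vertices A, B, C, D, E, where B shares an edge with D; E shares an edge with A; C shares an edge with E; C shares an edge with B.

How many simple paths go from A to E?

1

A–E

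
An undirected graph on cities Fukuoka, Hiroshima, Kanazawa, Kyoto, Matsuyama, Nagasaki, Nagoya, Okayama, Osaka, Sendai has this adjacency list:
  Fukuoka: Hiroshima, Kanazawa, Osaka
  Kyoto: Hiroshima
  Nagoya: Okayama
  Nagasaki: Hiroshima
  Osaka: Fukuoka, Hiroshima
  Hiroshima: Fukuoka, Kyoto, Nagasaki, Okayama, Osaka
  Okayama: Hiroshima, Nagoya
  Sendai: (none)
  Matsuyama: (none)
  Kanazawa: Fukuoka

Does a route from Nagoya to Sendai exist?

No

Explore from Nagoya.
Distance 1: reach Okayama.
Distance 2: reach Hiroshima.
Distance 3: reach Fukuoka, Kyoto, Nagasaki, Osaka.
Distance 4: reach Kanazawa.
The search is exhausted without reaching Sendai; it lies in a different component.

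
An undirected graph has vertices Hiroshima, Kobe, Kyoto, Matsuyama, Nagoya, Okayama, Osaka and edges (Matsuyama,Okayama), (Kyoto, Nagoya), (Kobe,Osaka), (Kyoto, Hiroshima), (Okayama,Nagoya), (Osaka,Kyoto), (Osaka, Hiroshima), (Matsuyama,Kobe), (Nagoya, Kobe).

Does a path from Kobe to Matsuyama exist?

Explore from Kobe.
Distance 1: reach Matsuyama, Nagoya, Osaka.
Found Matsuyama.

Yes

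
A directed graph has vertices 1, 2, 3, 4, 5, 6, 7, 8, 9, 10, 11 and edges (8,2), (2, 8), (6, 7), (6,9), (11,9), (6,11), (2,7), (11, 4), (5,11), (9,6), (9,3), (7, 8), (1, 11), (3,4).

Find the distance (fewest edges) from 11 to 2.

Distance 0: 11.
Distance 1: 4, 9.
Distance 2: 3, 6.
Distance 3: 7.
Distance 4: 8.
Distance 5: 2 — contains 2.

5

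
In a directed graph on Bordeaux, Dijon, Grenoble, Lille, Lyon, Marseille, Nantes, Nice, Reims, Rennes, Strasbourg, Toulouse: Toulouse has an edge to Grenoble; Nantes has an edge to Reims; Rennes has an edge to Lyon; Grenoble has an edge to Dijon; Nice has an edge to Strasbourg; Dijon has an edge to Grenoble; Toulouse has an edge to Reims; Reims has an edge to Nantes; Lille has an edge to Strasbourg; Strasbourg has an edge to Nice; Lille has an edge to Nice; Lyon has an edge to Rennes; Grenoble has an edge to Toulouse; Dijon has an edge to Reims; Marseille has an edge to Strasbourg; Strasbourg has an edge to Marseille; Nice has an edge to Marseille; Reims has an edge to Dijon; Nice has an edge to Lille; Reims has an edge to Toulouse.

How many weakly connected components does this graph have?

From Bordeaux: component {Bordeaux}.
From Dijon: component {Dijon, Grenoble, Nantes, Reims, Toulouse}.
From Lille: component {Lille, Marseille, Nice, Strasbourg}.
From Lyon: component {Lyon, Rennes}.
That's 4 components.

4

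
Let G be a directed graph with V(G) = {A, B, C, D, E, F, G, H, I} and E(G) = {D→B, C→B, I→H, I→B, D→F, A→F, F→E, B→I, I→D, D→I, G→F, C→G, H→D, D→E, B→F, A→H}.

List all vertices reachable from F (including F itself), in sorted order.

Start at F.
Its neighbours: E.
Nothing further is reachable.

E, F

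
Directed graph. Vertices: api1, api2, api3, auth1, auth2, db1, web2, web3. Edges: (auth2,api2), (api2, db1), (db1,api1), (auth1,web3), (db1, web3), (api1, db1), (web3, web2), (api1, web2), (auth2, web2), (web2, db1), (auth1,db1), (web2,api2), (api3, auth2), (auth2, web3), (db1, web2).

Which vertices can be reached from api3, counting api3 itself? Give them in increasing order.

api1, api2, api3, auth2, db1, web2, web3

Start at api3.
Its neighbours: auth2.
Then their neighbours: api2, web2, web3.
Then next layer: db1.
Then next layer: api1.
Nothing further is reachable.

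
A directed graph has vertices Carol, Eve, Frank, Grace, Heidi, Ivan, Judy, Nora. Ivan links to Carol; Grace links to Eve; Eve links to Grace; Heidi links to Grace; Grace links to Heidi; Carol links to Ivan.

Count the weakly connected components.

From Carol: component {Carol, Ivan}.
From Eve: component {Eve, Grace, Heidi}.
From Frank: component {Frank}.
From Judy: component {Judy}.
From Nora: component {Nora}.
That's 5 components.

5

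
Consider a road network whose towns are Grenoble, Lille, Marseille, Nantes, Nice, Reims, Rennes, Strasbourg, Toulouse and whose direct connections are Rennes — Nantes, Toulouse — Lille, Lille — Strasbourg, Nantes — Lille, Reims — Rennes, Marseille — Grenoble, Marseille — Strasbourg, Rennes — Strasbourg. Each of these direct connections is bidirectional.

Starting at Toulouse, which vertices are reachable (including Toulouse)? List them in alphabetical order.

Grenoble, Lille, Marseille, Nantes, Reims, Rennes, Strasbourg, Toulouse

Start at Toulouse.
Its neighbours: Lille.
Then their neighbours: Nantes, Strasbourg.
Then next layer: Marseille, Rennes.
Then next layer: Grenoble, Reims.
Nothing further is reachable.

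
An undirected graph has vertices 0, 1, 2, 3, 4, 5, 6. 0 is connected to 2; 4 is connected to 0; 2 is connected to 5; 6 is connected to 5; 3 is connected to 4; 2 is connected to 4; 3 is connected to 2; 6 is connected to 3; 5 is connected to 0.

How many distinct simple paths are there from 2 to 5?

2–0–4–3–6–5
2–0–5
2–3–4–0–5
2–3–6–5
2–4–0–5
2–4–3–6–5
2–5

7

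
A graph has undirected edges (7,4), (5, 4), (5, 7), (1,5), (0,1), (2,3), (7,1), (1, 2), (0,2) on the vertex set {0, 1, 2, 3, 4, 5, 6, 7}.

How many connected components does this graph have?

From 0: component {0, 1, 2, 3, 4, 5, 7}.
From 6: component {6}.
That's 2 components.

2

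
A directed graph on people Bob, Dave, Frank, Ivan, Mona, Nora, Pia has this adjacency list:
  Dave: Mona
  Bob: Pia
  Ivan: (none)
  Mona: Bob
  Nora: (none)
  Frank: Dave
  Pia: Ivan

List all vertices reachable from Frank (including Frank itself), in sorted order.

Start at Frank.
Its neighbours: Dave.
Then their neighbours: Mona.
Then next layer: Bob.
Then next layer: Pia.
Then next layer: Ivan.
Nothing further is reachable.

Bob, Dave, Frank, Ivan, Mona, Pia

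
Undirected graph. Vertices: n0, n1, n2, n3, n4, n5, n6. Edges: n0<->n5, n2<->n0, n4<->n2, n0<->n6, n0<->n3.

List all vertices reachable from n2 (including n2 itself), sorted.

n0, n2, n3, n4, n5, n6

Start at n2.
Its neighbours: n0, n4.
Then their neighbours: n3, n5, n6.
Nothing further is reachable.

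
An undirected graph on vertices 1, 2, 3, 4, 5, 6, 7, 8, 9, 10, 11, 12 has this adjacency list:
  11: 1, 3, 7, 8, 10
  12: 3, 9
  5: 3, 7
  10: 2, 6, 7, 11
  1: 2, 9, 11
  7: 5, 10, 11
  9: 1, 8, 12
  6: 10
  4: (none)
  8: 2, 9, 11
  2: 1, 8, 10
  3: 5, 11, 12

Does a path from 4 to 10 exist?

No

4 has no edges, so nothing is reachable from it.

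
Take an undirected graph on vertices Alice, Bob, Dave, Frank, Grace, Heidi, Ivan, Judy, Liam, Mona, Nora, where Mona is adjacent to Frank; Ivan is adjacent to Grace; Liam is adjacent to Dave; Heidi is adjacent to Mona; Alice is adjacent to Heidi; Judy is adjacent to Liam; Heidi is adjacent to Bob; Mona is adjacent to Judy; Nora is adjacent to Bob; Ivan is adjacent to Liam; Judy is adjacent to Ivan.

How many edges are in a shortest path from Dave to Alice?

5

Distance 0: Dave.
Distance 1: Liam.
Distance 2: Ivan, Judy.
Distance 3: Grace, Mona.
Distance 4: Frank, Heidi.
Distance 5: Alice, Bob — contains Alice.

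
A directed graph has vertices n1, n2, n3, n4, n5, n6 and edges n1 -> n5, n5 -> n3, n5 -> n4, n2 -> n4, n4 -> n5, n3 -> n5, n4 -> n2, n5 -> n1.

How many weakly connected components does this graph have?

2

From n1: component {n1, n2, n3, n4, n5}.
From n6: component {n6}.
That's 2 components.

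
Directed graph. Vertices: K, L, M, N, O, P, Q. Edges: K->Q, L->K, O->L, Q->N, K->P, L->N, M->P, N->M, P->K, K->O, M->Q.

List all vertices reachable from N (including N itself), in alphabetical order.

Start at N.
Its neighbours: M.
Then their neighbours: P, Q.
Then next layer: K.
Then next layer: O.
Then next layer: L.
Every vertex is now reached.

K, L, M, N, O, P, Q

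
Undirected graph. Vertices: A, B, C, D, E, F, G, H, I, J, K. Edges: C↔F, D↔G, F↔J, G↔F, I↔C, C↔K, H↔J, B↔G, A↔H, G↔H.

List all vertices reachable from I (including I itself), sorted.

A, B, C, D, F, G, H, I, J, K

Start at I.
Its neighbours: C.
Then their neighbours: F, K.
Then next layer: G, J.
Then next layer: B, D, H.
Then next layer: A.
Nothing further is reachable.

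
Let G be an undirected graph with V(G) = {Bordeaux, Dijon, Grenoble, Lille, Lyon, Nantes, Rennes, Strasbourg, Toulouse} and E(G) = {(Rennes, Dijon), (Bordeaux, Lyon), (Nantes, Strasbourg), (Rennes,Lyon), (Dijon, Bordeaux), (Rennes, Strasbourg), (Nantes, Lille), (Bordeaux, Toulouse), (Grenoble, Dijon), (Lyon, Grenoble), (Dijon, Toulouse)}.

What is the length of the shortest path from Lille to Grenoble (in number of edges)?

5

Distance 0: Lille.
Distance 1: Nantes.
Distance 2: Strasbourg.
Distance 3: Rennes.
Distance 4: Dijon, Lyon.
Distance 5: Bordeaux, Grenoble, Toulouse — contains Grenoble.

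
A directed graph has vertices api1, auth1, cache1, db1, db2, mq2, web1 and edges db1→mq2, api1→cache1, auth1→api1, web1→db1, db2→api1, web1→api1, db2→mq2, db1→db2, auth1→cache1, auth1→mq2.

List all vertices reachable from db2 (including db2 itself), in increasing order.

Start at db2.
Its neighbours: api1, mq2.
Then their neighbours: cache1.
Nothing further is reachable.

api1, cache1, db2, mq2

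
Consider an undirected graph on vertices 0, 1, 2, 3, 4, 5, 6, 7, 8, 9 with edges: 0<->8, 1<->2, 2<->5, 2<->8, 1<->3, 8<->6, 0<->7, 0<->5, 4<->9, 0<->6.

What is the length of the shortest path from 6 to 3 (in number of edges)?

4

Distance 0: 6.
Distance 1: 0, 8.
Distance 2: 2, 5, 7.
Distance 3: 1.
Distance 4: 3 — contains 3.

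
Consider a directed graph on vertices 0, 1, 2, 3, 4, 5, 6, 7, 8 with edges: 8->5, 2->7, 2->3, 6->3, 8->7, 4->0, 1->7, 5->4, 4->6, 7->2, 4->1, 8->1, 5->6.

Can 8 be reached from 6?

Explore from 6.
Distance 1: reach 3.
The search from 6 is exhausted; no directed path reaches 8.

No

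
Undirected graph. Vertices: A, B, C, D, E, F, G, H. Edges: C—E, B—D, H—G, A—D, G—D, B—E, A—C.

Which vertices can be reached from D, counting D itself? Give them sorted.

Start at D.
Its neighbours: A, B, G.
Then their neighbours: C, E, H.
Nothing further is reachable.

A, B, C, D, E, G, H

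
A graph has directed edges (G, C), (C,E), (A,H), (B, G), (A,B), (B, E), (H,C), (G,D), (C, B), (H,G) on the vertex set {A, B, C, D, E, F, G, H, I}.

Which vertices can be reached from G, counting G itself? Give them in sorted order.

B, C, D, E, G

Start at G.
Its neighbours: C, D.
Then their neighbours: B, E.
Nothing further is reachable.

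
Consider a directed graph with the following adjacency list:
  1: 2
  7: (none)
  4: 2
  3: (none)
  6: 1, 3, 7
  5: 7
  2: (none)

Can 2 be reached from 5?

Explore from 5.
Distance 1: reach 7.
The search from 5 is exhausted; no directed path reaches 2.

No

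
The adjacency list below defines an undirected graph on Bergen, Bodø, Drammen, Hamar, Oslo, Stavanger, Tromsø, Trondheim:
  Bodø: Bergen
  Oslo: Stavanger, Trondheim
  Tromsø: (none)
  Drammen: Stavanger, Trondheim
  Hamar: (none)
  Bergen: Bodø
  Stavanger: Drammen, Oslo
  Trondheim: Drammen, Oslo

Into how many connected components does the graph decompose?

From Bergen: component {Bergen, Bodø}.
From Drammen: component {Drammen, Oslo, Stavanger, Trondheim}.
From Hamar: component {Hamar}.
From Tromsø: component {Tromsø}.
That's 4 components.

4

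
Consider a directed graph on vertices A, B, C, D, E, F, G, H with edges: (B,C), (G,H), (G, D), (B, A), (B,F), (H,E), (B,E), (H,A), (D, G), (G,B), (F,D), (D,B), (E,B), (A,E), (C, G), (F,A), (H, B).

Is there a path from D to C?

Yes

Explore from D.
Distance 1: reach B, G.
Distance 2: reach A, C, E, F, H.
Found C.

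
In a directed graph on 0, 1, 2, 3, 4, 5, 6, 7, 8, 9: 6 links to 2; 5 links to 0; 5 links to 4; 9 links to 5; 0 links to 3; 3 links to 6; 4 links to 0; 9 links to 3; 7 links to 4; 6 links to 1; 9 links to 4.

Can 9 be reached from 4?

Explore from 4.
Distance 1: reach 0.
Distance 2: reach 3.
Distance 3: reach 6.
Distance 4: reach 1, 2.
The search from 4 is exhausted; no directed path reaches 9.

No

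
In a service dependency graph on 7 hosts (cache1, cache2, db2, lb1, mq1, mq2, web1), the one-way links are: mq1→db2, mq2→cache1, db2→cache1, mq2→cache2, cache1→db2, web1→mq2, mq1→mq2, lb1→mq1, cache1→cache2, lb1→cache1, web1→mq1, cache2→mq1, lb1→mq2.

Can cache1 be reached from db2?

Explore from db2.
Distance 1: reach cache1.
Found cache1.

Yes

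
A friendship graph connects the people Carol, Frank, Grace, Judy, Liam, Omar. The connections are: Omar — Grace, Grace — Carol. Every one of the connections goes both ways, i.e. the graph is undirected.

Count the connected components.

4

From Carol: component {Carol, Grace, Omar}.
From Frank: component {Frank}.
From Judy: component {Judy}.
From Liam: component {Liam}.
That's 4 components.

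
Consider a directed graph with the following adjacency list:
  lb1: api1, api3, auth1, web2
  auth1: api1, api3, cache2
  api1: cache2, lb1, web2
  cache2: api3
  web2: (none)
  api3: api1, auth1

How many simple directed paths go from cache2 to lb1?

cache2→api3→api1→lb1
cache2→api3→auth1→api1→lb1

2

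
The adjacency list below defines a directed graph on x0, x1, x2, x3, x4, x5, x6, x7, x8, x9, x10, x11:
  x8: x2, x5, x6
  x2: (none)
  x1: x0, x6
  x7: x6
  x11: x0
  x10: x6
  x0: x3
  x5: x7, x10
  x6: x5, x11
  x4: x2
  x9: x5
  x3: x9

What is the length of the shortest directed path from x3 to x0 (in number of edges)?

Distance 0: x3.
Distance 1: x9.
Distance 2: x5.
Distance 3: x7, x10.
Distance 4: x6.
Distance 5: x11.
Distance 6: x0 — contains x0.

6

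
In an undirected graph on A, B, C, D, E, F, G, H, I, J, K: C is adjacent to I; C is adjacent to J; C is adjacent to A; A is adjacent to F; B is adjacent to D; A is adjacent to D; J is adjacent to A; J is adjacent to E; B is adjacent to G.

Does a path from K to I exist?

K has no edges, so nothing is reachable from it.

No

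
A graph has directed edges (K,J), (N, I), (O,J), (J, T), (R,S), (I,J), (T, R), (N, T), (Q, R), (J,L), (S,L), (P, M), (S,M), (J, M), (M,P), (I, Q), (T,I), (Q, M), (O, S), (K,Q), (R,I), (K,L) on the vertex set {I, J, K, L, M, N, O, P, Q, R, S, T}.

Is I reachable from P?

Explore from P.
Distance 1: reach M.
The search from P is exhausted; no directed path reaches I.

No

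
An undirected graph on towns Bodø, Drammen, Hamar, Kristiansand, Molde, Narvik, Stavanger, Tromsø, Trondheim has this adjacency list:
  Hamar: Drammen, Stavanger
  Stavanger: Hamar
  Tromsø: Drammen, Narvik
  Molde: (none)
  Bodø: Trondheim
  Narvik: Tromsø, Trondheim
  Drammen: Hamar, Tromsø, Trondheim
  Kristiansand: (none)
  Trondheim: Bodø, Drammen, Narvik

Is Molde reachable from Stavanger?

No

Explore from Stavanger.
Distance 1: reach Hamar.
Distance 2: reach Drammen.
Distance 3: reach Tromsø, Trondheim.
Distance 4: reach Bodø, Narvik.
The search is exhausted without reaching Molde; it lies in a different component.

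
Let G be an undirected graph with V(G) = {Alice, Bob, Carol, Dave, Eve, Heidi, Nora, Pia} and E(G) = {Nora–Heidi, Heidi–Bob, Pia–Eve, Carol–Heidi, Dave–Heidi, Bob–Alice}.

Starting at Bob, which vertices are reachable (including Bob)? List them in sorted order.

Start at Bob.
Its neighbours: Alice, Heidi.
Then their neighbours: Carol, Dave, Nora.
Nothing further is reachable.

Alice, Bob, Carol, Dave, Heidi, Nora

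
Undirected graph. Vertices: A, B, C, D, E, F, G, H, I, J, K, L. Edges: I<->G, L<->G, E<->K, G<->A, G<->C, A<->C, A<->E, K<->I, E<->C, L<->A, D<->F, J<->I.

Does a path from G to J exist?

Explore from G.
Distance 1: reach A, C, I, L.
Distance 2: reach E, J, K.
Found J.

Yes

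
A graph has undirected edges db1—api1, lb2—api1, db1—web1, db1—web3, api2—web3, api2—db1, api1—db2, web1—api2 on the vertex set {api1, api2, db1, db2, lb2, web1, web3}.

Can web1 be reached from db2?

Yes

Explore from db2.
Distance 1: reach api1.
Distance 2: reach db1, lb2.
Distance 3: reach api2, web1, web3.
Found web1.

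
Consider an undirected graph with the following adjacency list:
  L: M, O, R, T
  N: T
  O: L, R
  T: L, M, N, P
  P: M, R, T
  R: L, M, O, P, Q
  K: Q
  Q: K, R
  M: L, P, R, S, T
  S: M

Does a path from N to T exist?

Explore from N.
Distance 1: reach T.
Found T.

Yes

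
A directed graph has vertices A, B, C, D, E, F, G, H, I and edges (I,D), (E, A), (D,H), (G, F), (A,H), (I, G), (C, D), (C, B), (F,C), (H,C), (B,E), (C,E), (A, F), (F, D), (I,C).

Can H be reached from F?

Yes

Explore from F.
Distance 1: reach C, D.
Distance 2: reach B, E, H.
Found H.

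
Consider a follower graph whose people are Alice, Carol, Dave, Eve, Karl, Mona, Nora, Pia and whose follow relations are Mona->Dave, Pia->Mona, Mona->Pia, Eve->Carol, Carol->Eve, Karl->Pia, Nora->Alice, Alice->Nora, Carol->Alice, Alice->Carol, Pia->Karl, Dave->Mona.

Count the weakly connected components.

2

From Alice: component {Alice, Carol, Eve, Nora}.
From Dave: component {Dave, Karl, Mona, Pia}.
That's 2 components.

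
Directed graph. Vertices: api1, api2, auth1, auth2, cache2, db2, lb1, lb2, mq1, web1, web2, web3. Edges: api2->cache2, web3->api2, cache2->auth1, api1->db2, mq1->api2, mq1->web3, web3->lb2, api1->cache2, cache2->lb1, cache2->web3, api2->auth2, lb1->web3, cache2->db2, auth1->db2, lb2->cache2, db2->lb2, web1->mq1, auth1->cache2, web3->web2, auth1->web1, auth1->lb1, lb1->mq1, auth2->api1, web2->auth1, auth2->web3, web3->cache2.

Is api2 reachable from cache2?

Explore from cache2.
Distance 1: reach auth1, db2, lb1, web3.
Distance 2: reach api2, lb2, mq1, web1, web2.
Found api2.

Yes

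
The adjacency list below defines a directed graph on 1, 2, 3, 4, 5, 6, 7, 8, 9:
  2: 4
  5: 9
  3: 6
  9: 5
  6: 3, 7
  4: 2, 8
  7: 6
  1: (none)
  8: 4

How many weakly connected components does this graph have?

From 1: component {1}.
From 2: component {2, 4, 8}.
From 3: component {3, 6, 7}.
From 5: component {5, 9}.
That's 4 components.

4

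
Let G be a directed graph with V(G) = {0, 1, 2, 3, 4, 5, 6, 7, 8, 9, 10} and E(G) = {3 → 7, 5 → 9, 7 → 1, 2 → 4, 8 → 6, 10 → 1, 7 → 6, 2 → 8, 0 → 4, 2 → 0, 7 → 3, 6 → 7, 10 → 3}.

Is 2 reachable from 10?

Explore from 10.
Distance 1: reach 1, 3.
Distance 2: reach 7.
Distance 3: reach 6.
The search from 10 is exhausted; no directed path reaches 2.

No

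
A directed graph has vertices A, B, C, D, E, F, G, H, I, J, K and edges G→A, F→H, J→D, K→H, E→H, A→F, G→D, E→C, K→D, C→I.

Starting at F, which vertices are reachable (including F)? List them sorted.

F, H

Start at F.
Its neighbours: H.
Nothing further is reachable.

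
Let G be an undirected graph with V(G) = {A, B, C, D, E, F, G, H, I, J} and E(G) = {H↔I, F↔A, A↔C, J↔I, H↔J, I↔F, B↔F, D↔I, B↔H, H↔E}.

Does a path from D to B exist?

Yes

Explore from D.
Distance 1: reach I.
Distance 2: reach F, H, J.
Distance 3: reach A, B, E.
Found B.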